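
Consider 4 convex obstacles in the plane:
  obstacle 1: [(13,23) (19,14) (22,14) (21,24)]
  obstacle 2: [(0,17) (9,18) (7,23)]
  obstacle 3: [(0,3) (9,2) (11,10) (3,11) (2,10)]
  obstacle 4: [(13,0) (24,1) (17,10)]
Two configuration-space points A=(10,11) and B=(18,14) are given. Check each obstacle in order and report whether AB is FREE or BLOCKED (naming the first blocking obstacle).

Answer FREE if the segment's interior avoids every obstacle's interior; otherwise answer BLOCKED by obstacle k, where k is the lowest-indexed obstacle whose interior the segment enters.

FREE

Obstacle 1 [(13,23) (19,14) (22,14) (21,24)]:
  edge (13,23)–(19,14): clear
  edge (19,14)–(22,14): clear
  edge (22,14)–(21,24): clear
  edge (21,24)–(13,23): clear
  midpoint (14,25/2) outside
  → clear
Obstacle 2 [(0,17) (9,18) (7,23)]:
  edge (0,17)–(9,18): clear
  edge (9,18)–(7,23): clear
  edge (7,23)–(0,17): clear
  midpoint (14,25/2) outside
  → clear
Obstacle 3 [(0,3) (9,2) (11,10) (3,11) (2,10)]:
  edge (0,3)–(9,2): clear
  edge (9,2)–(11,10): clear
  edge (11,10)–(3,11): clear
  edge (3,11)–(2,10): clear
  edge (2,10)–(0,3): clear
  midpoint (14,25/2) outside
  → clear
Obstacle 4 [(13,0) (24,1) (17,10)]:
  edge (13,0)–(24,1): clear
  edge (24,1)–(17,10): clear
  edge (17,10)–(13,0): clear
  midpoint (14,25/2) outside
  → clear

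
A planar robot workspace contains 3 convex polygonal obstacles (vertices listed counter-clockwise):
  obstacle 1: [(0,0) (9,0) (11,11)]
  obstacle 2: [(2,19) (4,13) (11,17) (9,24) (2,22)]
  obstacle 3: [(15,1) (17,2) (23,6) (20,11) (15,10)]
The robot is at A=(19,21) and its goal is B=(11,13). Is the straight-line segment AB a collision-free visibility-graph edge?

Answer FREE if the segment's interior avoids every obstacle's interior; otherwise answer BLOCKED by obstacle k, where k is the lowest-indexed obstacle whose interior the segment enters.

Obstacle 1 [(0,0) (9,0) (11,11)]:
  edge (0,0)–(9,0): clear
  edge (9,0)–(11,11): clear
  edge (11,11)–(0,0): clear
  midpoint (15,17) outside
  → clear
Obstacle 2 [(2,19) (4,13) (11,17) (9,24) (2,22)]:
  edge (2,19)–(4,13): clear
  edge (4,13)–(11,17): clear
  edge (11,17)–(9,24): clear
  edge (9,24)–(2,22): clear
  edge (2,22)–(2,19): clear
  midpoint (15,17) outside
  → clear
Obstacle 3 [(15,1) (17,2) (23,6) (20,11) (15,10)]:
  edge (15,1)–(17,2): clear
  edge (17,2)–(23,6): clear
  edge (23,6)–(20,11): clear
  edge (20,11)–(15,10): clear
  edge (15,10)–(15,1): clear
  midpoint (15,17) outside
  → clear

FREE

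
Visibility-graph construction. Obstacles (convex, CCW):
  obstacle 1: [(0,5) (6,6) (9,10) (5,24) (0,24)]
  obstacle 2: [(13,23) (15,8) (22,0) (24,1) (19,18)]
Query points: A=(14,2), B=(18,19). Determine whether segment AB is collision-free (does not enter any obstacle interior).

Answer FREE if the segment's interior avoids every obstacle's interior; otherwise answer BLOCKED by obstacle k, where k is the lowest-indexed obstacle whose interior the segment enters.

BLOCKED by obstacle 2

Obstacle 1 [(0,5) (6,6) (9,10) (5,24) (0,24)]:
  edge (0,5)–(6,6): clear
  edge (6,6)–(9,10): clear
  edge (9,10)–(5,24): clear
  edge (5,24)–(0,24): clear
  edge (0,24)–(0,5): clear
  midpoint (16,21/2) outside
  → clear
Obstacle 2 [(13,23) (15,8) (22,0) (24,1) (19,18)]:
  edge (13,23)–(15,8): clear
  edge (15,8)–(22,0): crosses AB
  edge (22,0)–(24,1): clear
  edge (24,1)–(19,18): clear
  edge (19,18)–(13,23): crosses AB
  → BLOCKED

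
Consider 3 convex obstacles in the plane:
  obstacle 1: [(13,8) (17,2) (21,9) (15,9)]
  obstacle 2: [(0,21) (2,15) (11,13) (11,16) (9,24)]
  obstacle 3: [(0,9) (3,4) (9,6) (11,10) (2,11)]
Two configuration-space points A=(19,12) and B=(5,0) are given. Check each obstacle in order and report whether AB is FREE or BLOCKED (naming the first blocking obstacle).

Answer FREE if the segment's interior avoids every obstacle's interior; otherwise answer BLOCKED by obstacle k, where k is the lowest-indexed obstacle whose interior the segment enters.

Obstacle 1 [(13,8) (17,2) (21,9) (15,9)]:
  edge (13,8)–(17,2): crosses AB
  edge (17,2)–(21,9): clear
  edge (21,9)–(15,9): crosses AB
  edge (15,9)–(13,8): clear
  → BLOCKED
Obstacle 2 [(0,21) (2,15) (11,13) (11,16) (9,24)]:
  edge (0,21)–(2,15): clear
  edge (2,15)–(11,13): clear
  edge (11,13)–(11,16): clear
  edge (11,16)–(9,24): clear
  edge (9,24)–(0,21): clear
  midpoint (12,6) outside
  → clear
Obstacle 3 [(0,9) (3,4) (9,6) (11,10) (2,11)]:
  edge (0,9)–(3,4): clear
  edge (3,4)–(9,6): clear
  edge (9,6)–(11,10): clear
  edge (11,10)–(2,11): clear
  edge (2,11)–(0,9): clear
  midpoint (12,6) outside
  → clear

BLOCKED by obstacle 1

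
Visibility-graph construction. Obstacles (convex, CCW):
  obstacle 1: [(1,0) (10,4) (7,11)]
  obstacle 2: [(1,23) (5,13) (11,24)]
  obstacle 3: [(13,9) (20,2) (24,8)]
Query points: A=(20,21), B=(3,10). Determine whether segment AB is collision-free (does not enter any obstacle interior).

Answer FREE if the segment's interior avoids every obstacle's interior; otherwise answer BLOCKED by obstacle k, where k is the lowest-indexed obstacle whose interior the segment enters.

FREE

Obstacle 1 [(1,0) (10,4) (7,11)]:
  edge (1,0)–(10,4): clear
  edge (10,4)–(7,11): clear
  edge (7,11)–(1,0): clear
  midpoint (23/2,31/2) outside
  → clear
Obstacle 2 [(1,23) (5,13) (11,24)]:
  edge (1,23)–(5,13): clear
  edge (5,13)–(11,24): clear
  edge (11,24)–(1,23): clear
  midpoint (23/2,31/2) outside
  → clear
Obstacle 3 [(13,9) (20,2) (24,8)]:
  edge (13,9)–(20,2): clear
  edge (20,2)–(24,8): clear
  edge (24,8)–(13,9): clear
  midpoint (23/2,31/2) outside
  → clear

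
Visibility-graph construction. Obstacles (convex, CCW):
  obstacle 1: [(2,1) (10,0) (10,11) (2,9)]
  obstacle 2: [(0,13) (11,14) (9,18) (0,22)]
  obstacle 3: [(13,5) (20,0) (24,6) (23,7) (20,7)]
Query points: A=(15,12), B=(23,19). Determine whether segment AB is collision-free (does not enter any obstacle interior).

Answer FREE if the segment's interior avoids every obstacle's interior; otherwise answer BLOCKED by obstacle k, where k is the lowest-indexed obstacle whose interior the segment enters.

Obstacle 1 [(2,1) (10,0) (10,11) (2,9)]:
  edge (2,1)–(10,0): clear
  edge (10,0)–(10,11): clear
  edge (10,11)–(2,9): clear
  edge (2,9)–(2,1): clear
  midpoint (19,31/2) outside
  → clear
Obstacle 2 [(0,13) (11,14) (9,18) (0,22)]:
  edge (0,13)–(11,14): clear
  edge (11,14)–(9,18): clear
  edge (9,18)–(0,22): clear
  edge (0,22)–(0,13): clear
  midpoint (19,31/2) outside
  → clear
Obstacle 3 [(13,5) (20,0) (24,6) (23,7) (20,7)]:
  edge (13,5)–(20,0): clear
  edge (20,0)–(24,6): clear
  edge (24,6)–(23,7): clear
  edge (23,7)–(20,7): clear
  edge (20,7)–(13,5): clear
  midpoint (19,31/2) outside
  → clear

FREE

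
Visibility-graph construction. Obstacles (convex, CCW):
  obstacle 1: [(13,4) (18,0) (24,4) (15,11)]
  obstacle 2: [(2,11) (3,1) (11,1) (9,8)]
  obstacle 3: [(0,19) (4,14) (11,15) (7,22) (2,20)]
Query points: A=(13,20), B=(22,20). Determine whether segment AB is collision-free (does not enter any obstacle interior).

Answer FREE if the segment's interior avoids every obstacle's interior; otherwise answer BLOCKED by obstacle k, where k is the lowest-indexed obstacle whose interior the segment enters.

Obstacle 1 [(13,4) (18,0) (24,4) (15,11)]:
  edge (13,4)–(18,0): clear
  edge (18,0)–(24,4): clear
  edge (24,4)–(15,11): clear
  edge (15,11)–(13,4): clear
  midpoint (35/2,20) outside
  → clear
Obstacle 2 [(2,11) (3,1) (11,1) (9,8)]:
  edge (2,11)–(3,1): clear
  edge (3,1)–(11,1): clear
  edge (11,1)–(9,8): clear
  edge (9,8)–(2,11): clear
  midpoint (35/2,20) outside
  → clear
Obstacle 3 [(0,19) (4,14) (11,15) (7,22) (2,20)]:
  edge (0,19)–(4,14): clear
  edge (4,14)–(11,15): clear
  edge (11,15)–(7,22): clear
  edge (7,22)–(2,20): clear
  edge (2,20)–(0,19): clear
  midpoint (35/2,20) outside
  → clear

FREE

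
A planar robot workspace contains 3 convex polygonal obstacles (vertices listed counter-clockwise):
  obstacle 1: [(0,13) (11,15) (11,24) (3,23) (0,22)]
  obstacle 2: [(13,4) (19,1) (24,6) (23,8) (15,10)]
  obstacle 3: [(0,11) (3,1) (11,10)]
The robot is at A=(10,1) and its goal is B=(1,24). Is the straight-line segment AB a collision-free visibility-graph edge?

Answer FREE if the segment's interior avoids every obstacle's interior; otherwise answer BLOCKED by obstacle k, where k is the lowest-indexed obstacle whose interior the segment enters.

Obstacle 1 [(0,13) (11,15) (11,24) (3,23) (0,22)]:
  edge (0,13)–(11,15): crosses AB
  edge (11,15)–(11,24): clear
  edge (11,24)–(3,23): clear
  edge (3,23)–(0,22): crosses AB
  edge (0,22)–(0,13): clear
  → BLOCKED
Obstacle 2 [(13,4) (19,1) (24,6) (23,8) (15,10)]:
  edge (13,4)–(19,1): clear
  edge (19,1)–(24,6): clear
  edge (24,6)–(23,8): clear
  edge (23,8)–(15,10): clear
  edge (15,10)–(13,4): clear
  midpoint (11/2,25/2) outside
  → clear
Obstacle 3 [(0,11) (3,1) (11,10)]:
  edge (0,11)–(3,1): clear
  edge (3,1)–(11,10): crosses AB
  edge (11,10)–(0,11): crosses AB
  → BLOCKED

BLOCKED by obstacle 1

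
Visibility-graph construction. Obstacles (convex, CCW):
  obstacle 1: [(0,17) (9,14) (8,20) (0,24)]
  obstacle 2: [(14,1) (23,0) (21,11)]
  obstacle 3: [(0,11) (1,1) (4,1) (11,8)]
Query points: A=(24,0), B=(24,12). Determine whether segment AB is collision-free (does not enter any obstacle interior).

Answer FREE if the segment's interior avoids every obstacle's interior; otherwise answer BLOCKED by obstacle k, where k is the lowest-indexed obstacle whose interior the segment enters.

Obstacle 1 [(0,17) (9,14) (8,20) (0,24)]:
  edge (0,17)–(9,14): clear
  edge (9,14)–(8,20): clear
  edge (8,20)–(0,24): clear
  edge (0,24)–(0,17): clear
  midpoint (24,6) outside
  → clear
Obstacle 2 [(14,1) (23,0) (21,11)]:
  edge (14,1)–(23,0): clear
  edge (23,0)–(21,11): clear
  edge (21,11)–(14,1): clear
  midpoint (24,6) outside
  → clear
Obstacle 3 [(0,11) (1,1) (4,1) (11,8)]:
  edge (0,11)–(1,1): clear
  edge (1,1)–(4,1): clear
  edge (4,1)–(11,8): clear
  edge (11,8)–(0,11): clear
  midpoint (24,6) outside
  → clear

FREE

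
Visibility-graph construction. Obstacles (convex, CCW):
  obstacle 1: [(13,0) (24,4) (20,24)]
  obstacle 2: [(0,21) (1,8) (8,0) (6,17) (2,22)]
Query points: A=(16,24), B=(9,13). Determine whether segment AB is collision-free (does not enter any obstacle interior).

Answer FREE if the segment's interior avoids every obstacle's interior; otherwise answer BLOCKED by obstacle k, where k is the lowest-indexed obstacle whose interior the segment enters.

Obstacle 1 [(13,0) (24,4) (20,24)]:
  edge (13,0)–(24,4): clear
  edge (24,4)–(20,24): clear
  edge (20,24)–(13,0): clear
  midpoint (25/2,37/2) outside
  → clear
Obstacle 2 [(0,21) (1,8) (8,0) (6,17) (2,22)]:
  edge (0,21)–(1,8): clear
  edge (1,8)–(8,0): clear
  edge (8,0)–(6,17): clear
  edge (6,17)–(2,22): clear
  edge (2,22)–(0,21): clear
  midpoint (25/2,37/2) outside
  → clear

FREE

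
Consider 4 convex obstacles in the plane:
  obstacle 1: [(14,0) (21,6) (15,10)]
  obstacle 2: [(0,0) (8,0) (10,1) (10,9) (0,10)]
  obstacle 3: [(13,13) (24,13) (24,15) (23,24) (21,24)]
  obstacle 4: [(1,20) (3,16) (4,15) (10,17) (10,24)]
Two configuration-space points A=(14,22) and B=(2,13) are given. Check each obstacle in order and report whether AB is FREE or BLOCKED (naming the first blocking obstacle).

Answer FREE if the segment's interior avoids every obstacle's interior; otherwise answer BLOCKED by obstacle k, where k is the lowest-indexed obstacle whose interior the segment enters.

Obstacle 1 [(14,0) (21,6) (15,10)]:
  edge (14,0)–(21,6): clear
  edge (21,6)–(15,10): clear
  edge (15,10)–(14,0): clear
  midpoint (8,35/2) outside
  → clear
Obstacle 2 [(0,0) (8,0) (10,1) (10,9) (0,10)]:
  edge (0,0)–(8,0): clear
  edge (8,0)–(10,1): clear
  edge (10,1)–(10,9): clear
  edge (10,9)–(0,10): clear
  edge (0,10)–(0,0): clear
  midpoint (8,35/2) outside
  → clear
Obstacle 3 [(13,13) (24,13) (24,15) (23,24) (21,24)]:
  edge (13,13)–(24,13): clear
  edge (24,13)–(24,15): clear
  edge (24,15)–(23,24): clear
  edge (23,24)–(21,24): clear
  edge (21,24)–(13,13): clear
  midpoint (8,35/2) outside
  → clear
Obstacle 4 [(1,20) (3,16) (4,15) (10,17) (10,24)]:
  edge (1,20)–(3,16): clear
  edge (3,16)–(4,15): clear
  edge (4,15)–(10,17): crosses AB
  edge (10,17)–(10,24): crosses AB
  edge (10,24)–(1,20): clear
  → BLOCKED

BLOCKED by obstacle 4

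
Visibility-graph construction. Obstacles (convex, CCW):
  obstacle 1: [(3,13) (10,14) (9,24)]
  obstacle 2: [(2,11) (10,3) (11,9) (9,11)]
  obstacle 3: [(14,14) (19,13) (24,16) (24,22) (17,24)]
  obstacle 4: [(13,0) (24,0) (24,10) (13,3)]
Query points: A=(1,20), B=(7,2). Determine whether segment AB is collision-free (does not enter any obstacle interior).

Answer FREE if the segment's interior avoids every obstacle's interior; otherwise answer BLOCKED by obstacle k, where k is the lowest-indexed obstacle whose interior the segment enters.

Obstacle 1 [(3,13) (10,14) (9,24)]:
  edge (3,13)–(10,14): crosses AB
  edge (10,14)–(9,24): clear
  edge (9,24)–(3,13): crosses AB
  → BLOCKED
Obstacle 2 [(2,11) (10,3) (11,9) (9,11)]:
  edge (2,11)–(10,3): crosses AB
  edge (10,3)–(11,9): clear
  edge (11,9)–(9,11): clear
  edge (9,11)–(2,11): crosses AB
  → BLOCKED
Obstacle 3 [(14,14) (19,13) (24,16) (24,22) (17,24)]:
  edge (14,14)–(19,13): clear
  edge (19,13)–(24,16): clear
  edge (24,16)–(24,22): clear
  edge (24,22)–(17,24): clear
  edge (17,24)–(14,14): clear
  midpoint (4,11) outside
  → clear
Obstacle 4 [(13,0) (24,0) (24,10) (13,3)]:
  edge (13,0)–(24,0): clear
  edge (24,0)–(24,10): clear
  edge (24,10)–(13,3): clear
  edge (13,3)–(13,0): clear
  midpoint (4,11) outside
  → clear

BLOCKED by obstacle 1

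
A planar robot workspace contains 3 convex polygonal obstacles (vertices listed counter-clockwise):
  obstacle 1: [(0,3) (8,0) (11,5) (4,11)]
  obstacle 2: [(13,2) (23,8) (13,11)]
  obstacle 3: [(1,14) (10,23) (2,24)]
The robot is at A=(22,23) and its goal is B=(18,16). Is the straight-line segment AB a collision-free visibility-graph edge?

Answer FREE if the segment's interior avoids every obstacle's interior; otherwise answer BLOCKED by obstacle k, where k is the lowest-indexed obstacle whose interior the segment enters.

Obstacle 1 [(0,3) (8,0) (11,5) (4,11)]:
  edge (0,3)–(8,0): clear
  edge (8,0)–(11,5): clear
  edge (11,5)–(4,11): clear
  edge (4,11)–(0,3): clear
  midpoint (20,39/2) outside
  → clear
Obstacle 2 [(13,2) (23,8) (13,11)]:
  edge (13,2)–(23,8): clear
  edge (23,8)–(13,11): clear
  edge (13,11)–(13,2): clear
  midpoint (20,39/2) outside
  → clear
Obstacle 3 [(1,14) (10,23) (2,24)]:
  edge (1,14)–(10,23): clear
  edge (10,23)–(2,24): clear
  edge (2,24)–(1,14): clear
  midpoint (20,39/2) outside
  → clear

FREE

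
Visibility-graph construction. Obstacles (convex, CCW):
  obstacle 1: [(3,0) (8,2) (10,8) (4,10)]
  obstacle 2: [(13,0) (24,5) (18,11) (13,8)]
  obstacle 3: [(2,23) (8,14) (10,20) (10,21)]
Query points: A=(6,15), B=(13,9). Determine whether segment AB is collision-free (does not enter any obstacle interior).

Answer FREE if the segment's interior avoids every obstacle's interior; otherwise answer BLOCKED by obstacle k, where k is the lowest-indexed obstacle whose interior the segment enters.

Obstacle 1 [(3,0) (8,2) (10,8) (4,10)]:
  edge (3,0)–(8,2): clear
  edge (8,2)–(10,8): clear
  edge (10,8)–(4,10): clear
  edge (4,10)–(3,0): clear
  midpoint (19/2,12) outside
  → clear
Obstacle 2 [(13,0) (24,5) (18,11) (13,8)]:
  edge (13,0)–(24,5): clear
  edge (24,5)–(18,11): clear
  edge (18,11)–(13,8): clear
  edge (13,8)–(13,0): clear
  midpoint (19/2,12) outside
  → clear
Obstacle 3 [(2,23) (8,14) (10,20) (10,21)]:
  edge (2,23)–(8,14): clear
  edge (8,14)–(10,20): clear
  edge (10,20)–(10,21): clear
  edge (10,21)–(2,23): clear
  midpoint (19/2,12) outside
  → clear

FREE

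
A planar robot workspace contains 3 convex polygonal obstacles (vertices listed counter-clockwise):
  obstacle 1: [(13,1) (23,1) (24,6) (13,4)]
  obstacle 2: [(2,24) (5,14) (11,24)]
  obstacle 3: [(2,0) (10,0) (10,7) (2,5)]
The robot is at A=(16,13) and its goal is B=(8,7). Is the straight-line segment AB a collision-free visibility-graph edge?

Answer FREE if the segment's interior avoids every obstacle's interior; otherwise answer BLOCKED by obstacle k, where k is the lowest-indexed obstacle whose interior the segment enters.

FREE

Obstacle 1 [(13,1) (23,1) (24,6) (13,4)]:
  edge (13,1)–(23,1): clear
  edge (23,1)–(24,6): clear
  edge (24,6)–(13,4): clear
  edge (13,4)–(13,1): clear
  midpoint (12,10) outside
  → clear
Obstacle 2 [(2,24) (5,14) (11,24)]:
  edge (2,24)–(5,14): clear
  edge (5,14)–(11,24): clear
  edge (11,24)–(2,24): clear
  midpoint (12,10) outside
  → clear
Obstacle 3 [(2,0) (10,0) (10,7) (2,5)]:
  edge (2,0)–(10,0): clear
  edge (10,0)–(10,7): clear
  edge (10,7)–(2,5): clear
  edge (2,5)–(2,0): clear
  midpoint (12,10) outside
  → clear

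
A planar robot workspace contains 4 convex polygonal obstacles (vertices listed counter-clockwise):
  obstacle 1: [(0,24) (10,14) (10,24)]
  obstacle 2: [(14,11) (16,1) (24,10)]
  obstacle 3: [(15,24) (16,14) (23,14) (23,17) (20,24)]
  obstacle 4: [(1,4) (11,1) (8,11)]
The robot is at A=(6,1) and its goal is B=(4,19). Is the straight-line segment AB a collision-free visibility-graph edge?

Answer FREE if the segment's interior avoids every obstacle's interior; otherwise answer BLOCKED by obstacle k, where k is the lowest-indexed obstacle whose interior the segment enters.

Obstacle 1 [(0,24) (10,14) (10,24)]:
  edge (0,24)–(10,14): clear
  edge (10,14)–(10,24): clear
  edge (10,24)–(0,24): clear
  midpoint (5,10) outside
  → clear
Obstacle 2 [(14,11) (16,1) (24,10)]:
  edge (14,11)–(16,1): clear
  edge (16,1)–(24,10): clear
  edge (24,10)–(14,11): clear
  midpoint (5,10) outside
  → clear
Obstacle 3 [(15,24) (16,14) (23,14) (23,17) (20,24)]:
  edge (15,24)–(16,14): clear
  edge (16,14)–(23,14): clear
  edge (23,14)–(23,17): clear
  edge (23,17)–(20,24): clear
  edge (20,24)–(15,24): clear
  midpoint (5,10) outside
  → clear
Obstacle 4 [(1,4) (11,1) (8,11)]:
  edge (1,4)–(11,1): crosses AB
  edge (11,1)–(8,11): clear
  edge (8,11)–(1,4): crosses AB
  → BLOCKED

BLOCKED by obstacle 4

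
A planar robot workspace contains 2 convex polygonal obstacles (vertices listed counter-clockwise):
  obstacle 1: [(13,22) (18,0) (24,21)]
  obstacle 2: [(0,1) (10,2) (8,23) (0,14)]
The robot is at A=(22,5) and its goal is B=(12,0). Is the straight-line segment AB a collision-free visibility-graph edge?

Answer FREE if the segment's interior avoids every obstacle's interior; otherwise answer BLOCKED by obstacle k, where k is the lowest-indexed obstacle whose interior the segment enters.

Obstacle 1 [(13,22) (18,0) (24,21)]:
  edge (13,22)–(18,0): crosses AB
  edge (18,0)–(24,21): crosses AB
  edge (24,21)–(13,22): clear
  → BLOCKED
Obstacle 2 [(0,1) (10,2) (8,23) (0,14)]:
  edge (0,1)–(10,2): clear
  edge (10,2)–(8,23): clear
  edge (8,23)–(0,14): clear
  edge (0,14)–(0,1): clear
  midpoint (17,5/2) outside
  → clear

BLOCKED by obstacle 1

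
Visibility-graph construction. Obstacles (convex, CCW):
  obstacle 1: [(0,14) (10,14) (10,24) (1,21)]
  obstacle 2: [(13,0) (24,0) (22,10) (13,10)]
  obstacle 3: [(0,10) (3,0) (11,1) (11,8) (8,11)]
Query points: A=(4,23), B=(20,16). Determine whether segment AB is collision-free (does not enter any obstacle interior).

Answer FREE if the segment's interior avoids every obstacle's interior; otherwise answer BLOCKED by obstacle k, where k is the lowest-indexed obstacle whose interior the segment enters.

BLOCKED by obstacle 1

Obstacle 1 [(0,14) (10,14) (10,24) (1,21)]:
  edge (0,14)–(10,14): clear
  edge (10,14)–(10,24): crosses AB
  edge (10,24)–(1,21): crosses AB
  edge (1,21)–(0,14): clear
  → BLOCKED
Obstacle 2 [(13,0) (24,0) (22,10) (13,10)]:
  edge (13,0)–(24,0): clear
  edge (24,0)–(22,10): clear
  edge (22,10)–(13,10): clear
  edge (13,10)–(13,0): clear
  midpoint (12,39/2) outside
  → clear
Obstacle 3 [(0,10) (3,0) (11,1) (11,8) (8,11)]:
  edge (0,10)–(3,0): clear
  edge (3,0)–(11,1): clear
  edge (11,1)–(11,8): clear
  edge (11,8)–(8,11): clear
  edge (8,11)–(0,10): clear
  midpoint (12,39/2) outside
  → clear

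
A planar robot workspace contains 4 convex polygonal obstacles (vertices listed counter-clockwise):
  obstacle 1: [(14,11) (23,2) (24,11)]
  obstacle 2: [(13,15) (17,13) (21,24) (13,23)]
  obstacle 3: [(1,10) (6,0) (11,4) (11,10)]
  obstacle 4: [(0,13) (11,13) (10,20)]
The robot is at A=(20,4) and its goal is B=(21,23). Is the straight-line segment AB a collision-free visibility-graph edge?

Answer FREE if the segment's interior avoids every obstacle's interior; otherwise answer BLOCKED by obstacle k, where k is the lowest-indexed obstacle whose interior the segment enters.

BLOCKED by obstacle 1

Obstacle 1 [(14,11) (23,2) (24,11)]:
  edge (14,11)–(23,2): crosses AB
  edge (23,2)–(24,11): clear
  edge (24,11)–(14,11): crosses AB
  → BLOCKED
Obstacle 2 [(13,15) (17,13) (21,24) (13,23)]:
  edge (13,15)–(17,13): clear
  edge (17,13)–(21,24): clear
  edge (21,24)–(13,23): clear
  edge (13,23)–(13,15): clear
  midpoint (41/2,27/2) outside
  → clear
Obstacle 3 [(1,10) (6,0) (11,4) (11,10)]:
  edge (1,10)–(6,0): clear
  edge (6,0)–(11,4): clear
  edge (11,4)–(11,10): clear
  edge (11,10)–(1,10): clear
  midpoint (41/2,27/2) outside
  → clear
Obstacle 4 [(0,13) (11,13) (10,20)]:
  edge (0,13)–(11,13): clear
  edge (11,13)–(10,20): clear
  edge (10,20)–(0,13): clear
  midpoint (41/2,27/2) outside
  → clear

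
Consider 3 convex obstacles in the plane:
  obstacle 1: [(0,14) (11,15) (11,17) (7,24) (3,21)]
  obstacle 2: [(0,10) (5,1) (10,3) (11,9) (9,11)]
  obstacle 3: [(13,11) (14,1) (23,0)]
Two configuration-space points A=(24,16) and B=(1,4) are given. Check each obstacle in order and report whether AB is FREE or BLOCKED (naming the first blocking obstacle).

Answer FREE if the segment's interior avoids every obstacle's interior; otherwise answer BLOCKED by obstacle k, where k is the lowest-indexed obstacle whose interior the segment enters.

Obstacle 1 [(0,14) (11,15) (11,17) (7,24) (3,21)]:
  edge (0,14)–(11,15): clear
  edge (11,15)–(11,17): clear
  edge (11,17)–(7,24): clear
  edge (7,24)–(3,21): clear
  edge (3,21)–(0,14): clear
  midpoint (25/2,10) outside
  → clear
Obstacle 2 [(0,10) (5,1) (10,3) (11,9) (9,11)]:
  edge (0,10)–(5,1): crosses AB
  edge (5,1)–(10,3): clear
  edge (10,3)–(11,9): clear
  edge (11,9)–(9,11): crosses AB
  edge (9,11)–(0,10): clear
  → BLOCKED
Obstacle 3 [(13,11) (14,1) (23,0)]:
  edge (13,11)–(14,1): crosses AB
  edge (14,1)–(23,0): clear
  edge (23,0)–(13,11): crosses AB
  → BLOCKED

BLOCKED by obstacle 2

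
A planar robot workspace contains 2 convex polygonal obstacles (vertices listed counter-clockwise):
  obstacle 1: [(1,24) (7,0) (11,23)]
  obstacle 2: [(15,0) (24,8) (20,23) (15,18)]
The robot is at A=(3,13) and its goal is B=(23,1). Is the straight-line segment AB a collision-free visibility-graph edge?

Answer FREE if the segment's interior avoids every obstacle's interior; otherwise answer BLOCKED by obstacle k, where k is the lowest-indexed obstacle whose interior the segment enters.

Obstacle 1 [(1,24) (7,0) (11,23)]:
  edge (1,24)–(7,0): crosses AB
  edge (7,0)–(11,23): crosses AB
  edge (11,23)–(1,24): clear
  → BLOCKED
Obstacle 2 [(15,0) (24,8) (20,23) (15,18)]:
  edge (15,0)–(24,8): crosses AB
  edge (24,8)–(20,23): clear
  edge (20,23)–(15,18): clear
  edge (15,18)–(15,0): crosses AB
  → BLOCKED

BLOCKED by obstacle 1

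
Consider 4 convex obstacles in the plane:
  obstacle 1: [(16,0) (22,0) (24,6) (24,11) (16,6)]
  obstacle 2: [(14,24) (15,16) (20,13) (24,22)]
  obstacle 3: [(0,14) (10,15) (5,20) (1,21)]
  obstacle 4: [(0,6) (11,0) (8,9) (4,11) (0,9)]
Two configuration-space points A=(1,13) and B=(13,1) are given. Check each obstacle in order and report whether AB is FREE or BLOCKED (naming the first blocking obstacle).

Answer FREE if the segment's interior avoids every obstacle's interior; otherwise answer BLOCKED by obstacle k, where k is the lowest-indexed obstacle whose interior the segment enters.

BLOCKED by obstacle 4

Obstacle 1 [(16,0) (22,0) (24,6) (24,11) (16,6)]:
  edge (16,0)–(22,0): clear
  edge (22,0)–(24,6): clear
  edge (24,6)–(24,11): clear
  edge (24,11)–(16,6): clear
  edge (16,6)–(16,0): clear
  midpoint (7,7) outside
  → clear
Obstacle 2 [(14,24) (15,16) (20,13) (24,22)]:
  edge (14,24)–(15,16): clear
  edge (15,16)–(20,13): clear
  edge (20,13)–(24,22): clear
  edge (24,22)–(14,24): clear
  midpoint (7,7) outside
  → clear
Obstacle 3 [(0,14) (10,15) (5,20) (1,21)]:
  edge (0,14)–(10,15): clear
  edge (10,15)–(5,20): clear
  edge (5,20)–(1,21): clear
  edge (1,21)–(0,14): clear
  midpoint (7,7) outside
  → clear
Obstacle 4 [(0,6) (11,0) (8,9) (4,11) (0,9)]:
  edge (0,6)–(11,0): clear
  edge (11,0)–(8,9): crosses AB
  edge (8,9)–(4,11): clear
  edge (4,11)–(0,9): crosses AB
  edge (0,9)–(0,6): clear
  → BLOCKED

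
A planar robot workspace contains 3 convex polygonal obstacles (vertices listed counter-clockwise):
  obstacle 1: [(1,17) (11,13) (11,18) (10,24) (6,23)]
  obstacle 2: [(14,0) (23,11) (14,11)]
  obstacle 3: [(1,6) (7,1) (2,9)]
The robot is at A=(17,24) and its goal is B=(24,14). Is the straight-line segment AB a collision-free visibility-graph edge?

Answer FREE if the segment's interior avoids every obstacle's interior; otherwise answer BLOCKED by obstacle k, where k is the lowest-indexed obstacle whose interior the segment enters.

FREE

Obstacle 1 [(1,17) (11,13) (11,18) (10,24) (6,23)]:
  edge (1,17)–(11,13): clear
  edge (11,13)–(11,18): clear
  edge (11,18)–(10,24): clear
  edge (10,24)–(6,23): clear
  edge (6,23)–(1,17): clear
  midpoint (41/2,19) outside
  → clear
Obstacle 2 [(14,0) (23,11) (14,11)]:
  edge (14,0)–(23,11): clear
  edge (23,11)–(14,11): clear
  edge (14,11)–(14,0): clear
  midpoint (41/2,19) outside
  → clear
Obstacle 3 [(1,6) (7,1) (2,9)]:
  edge (1,6)–(7,1): clear
  edge (7,1)–(2,9): clear
  edge (2,9)–(1,6): clear
  midpoint (41/2,19) outside
  → clear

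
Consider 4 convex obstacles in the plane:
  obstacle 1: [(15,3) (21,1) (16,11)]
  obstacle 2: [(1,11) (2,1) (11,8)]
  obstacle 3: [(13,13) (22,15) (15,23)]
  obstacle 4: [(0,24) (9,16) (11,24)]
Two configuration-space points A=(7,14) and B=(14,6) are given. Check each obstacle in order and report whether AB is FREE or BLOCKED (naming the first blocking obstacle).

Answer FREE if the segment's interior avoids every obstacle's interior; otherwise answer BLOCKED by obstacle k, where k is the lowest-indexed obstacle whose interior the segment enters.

Obstacle 1 [(15,3) (21,1) (16,11)]:
  edge (15,3)–(21,1): clear
  edge (21,1)–(16,11): clear
  edge (16,11)–(15,3): clear
  midpoint (21/2,10) outside
  → clear
Obstacle 2 [(1,11) (2,1) (11,8)]:
  edge (1,11)–(2,1): clear
  edge (2,1)–(11,8): clear
  edge (11,8)–(1,11): clear
  midpoint (21/2,10) outside
  → clear
Obstacle 3 [(13,13) (22,15) (15,23)]:
  edge (13,13)–(22,15): clear
  edge (22,15)–(15,23): clear
  edge (15,23)–(13,13): clear
  midpoint (21/2,10) outside
  → clear
Obstacle 4 [(0,24) (9,16) (11,24)]:
  edge (0,24)–(9,16): clear
  edge (9,16)–(11,24): clear
  edge (11,24)–(0,24): clear
  midpoint (21/2,10) outside
  → clear

FREE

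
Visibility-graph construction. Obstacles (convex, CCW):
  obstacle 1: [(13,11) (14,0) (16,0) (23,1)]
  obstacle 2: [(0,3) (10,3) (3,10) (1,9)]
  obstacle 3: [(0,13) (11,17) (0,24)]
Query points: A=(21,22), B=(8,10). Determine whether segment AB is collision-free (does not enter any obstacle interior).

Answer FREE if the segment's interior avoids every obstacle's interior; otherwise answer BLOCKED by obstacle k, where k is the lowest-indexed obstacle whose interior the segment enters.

Obstacle 1 [(13,11) (14,0) (16,0) (23,1)]:
  edge (13,11)–(14,0): clear
  edge (14,0)–(16,0): clear
  edge (16,0)–(23,1): clear
  edge (23,1)–(13,11): clear
  midpoint (29/2,16) outside
  → clear
Obstacle 2 [(0,3) (10,3) (3,10) (1,9)]:
  edge (0,3)–(10,3): clear
  edge (10,3)–(3,10): clear
  edge (3,10)–(1,9): clear
  edge (1,9)–(0,3): clear
  midpoint (29/2,16) outside
  → clear
Obstacle 3 [(0,13) (11,17) (0,24)]:
  edge (0,13)–(11,17): clear
  edge (11,17)–(0,24): clear
  edge (0,24)–(0,13): clear
  midpoint (29/2,16) outside
  → clear

FREE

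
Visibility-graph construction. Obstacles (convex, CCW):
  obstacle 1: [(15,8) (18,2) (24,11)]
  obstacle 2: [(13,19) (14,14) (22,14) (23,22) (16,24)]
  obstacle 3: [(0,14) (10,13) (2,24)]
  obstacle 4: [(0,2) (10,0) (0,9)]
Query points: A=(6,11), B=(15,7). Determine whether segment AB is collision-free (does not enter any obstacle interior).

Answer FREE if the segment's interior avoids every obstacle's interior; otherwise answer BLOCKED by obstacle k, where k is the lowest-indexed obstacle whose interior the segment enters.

Obstacle 1 [(15,8) (18,2) (24,11)]:
  edge (15,8)–(18,2): clear
  edge (18,2)–(24,11): clear
  edge (24,11)–(15,8): clear
  midpoint (21/2,9) outside
  → clear
Obstacle 2 [(13,19) (14,14) (22,14) (23,22) (16,24)]:
  edge (13,19)–(14,14): clear
  edge (14,14)–(22,14): clear
  edge (22,14)–(23,22): clear
  edge (23,22)–(16,24): clear
  edge (16,24)–(13,19): clear
  midpoint (21/2,9) outside
  → clear
Obstacle 3 [(0,14) (10,13) (2,24)]:
  edge (0,14)–(10,13): clear
  edge (10,13)–(2,24): clear
  edge (2,24)–(0,14): clear
  midpoint (21/2,9) outside
  → clear
Obstacle 4 [(0,2) (10,0) (0,9)]:
  edge (0,2)–(10,0): clear
  edge (10,0)–(0,9): clear
  edge (0,9)–(0,2): clear
  midpoint (21/2,9) outside
  → clear

FREE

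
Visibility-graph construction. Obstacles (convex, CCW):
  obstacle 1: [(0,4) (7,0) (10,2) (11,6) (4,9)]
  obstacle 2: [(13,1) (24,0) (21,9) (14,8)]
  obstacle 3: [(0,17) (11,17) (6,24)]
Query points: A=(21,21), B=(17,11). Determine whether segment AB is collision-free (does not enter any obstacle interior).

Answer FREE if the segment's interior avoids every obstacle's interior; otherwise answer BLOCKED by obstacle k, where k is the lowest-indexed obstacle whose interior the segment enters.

Obstacle 1 [(0,4) (7,0) (10,2) (11,6) (4,9)]:
  edge (0,4)–(7,0): clear
  edge (7,0)–(10,2): clear
  edge (10,2)–(11,6): clear
  edge (11,6)–(4,9): clear
  edge (4,9)–(0,4): clear
  midpoint (19,16) outside
  → clear
Obstacle 2 [(13,1) (24,0) (21,9) (14,8)]:
  edge (13,1)–(24,0): clear
  edge (24,0)–(21,9): clear
  edge (21,9)–(14,8): clear
  edge (14,8)–(13,1): clear
  midpoint (19,16) outside
  → clear
Obstacle 3 [(0,17) (11,17) (6,24)]:
  edge (0,17)–(11,17): clear
  edge (11,17)–(6,24): clear
  edge (6,24)–(0,17): clear
  midpoint (19,16) outside
  → clear

FREE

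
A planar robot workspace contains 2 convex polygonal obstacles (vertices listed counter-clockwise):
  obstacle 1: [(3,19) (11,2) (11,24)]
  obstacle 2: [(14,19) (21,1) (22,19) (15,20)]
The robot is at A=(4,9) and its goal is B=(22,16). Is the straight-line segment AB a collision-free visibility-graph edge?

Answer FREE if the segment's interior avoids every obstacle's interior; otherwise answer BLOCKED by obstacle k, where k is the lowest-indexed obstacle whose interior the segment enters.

Obstacle 1 [(3,19) (11,2) (11,24)]:
  edge (3,19)–(11,2): crosses AB
  edge (11,2)–(11,24): crosses AB
  edge (11,24)–(3,19): clear
  → BLOCKED
Obstacle 2 [(14,19) (21,1) (22,19) (15,20)]:
  edge (14,19)–(21,1): crosses AB
  edge (21,1)–(22,19): crosses AB
  edge (22,19)–(15,20): clear
  edge (15,20)–(14,19): clear
  → BLOCKED

BLOCKED by obstacle 1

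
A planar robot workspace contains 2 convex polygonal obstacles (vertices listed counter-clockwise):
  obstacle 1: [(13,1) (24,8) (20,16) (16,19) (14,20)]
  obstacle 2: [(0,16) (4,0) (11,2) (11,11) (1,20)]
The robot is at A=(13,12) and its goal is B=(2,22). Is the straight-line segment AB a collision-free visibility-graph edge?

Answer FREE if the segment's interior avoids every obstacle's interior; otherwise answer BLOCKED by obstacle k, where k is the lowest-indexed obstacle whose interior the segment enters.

Obstacle 1 [(13,1) (24,8) (20,16) (16,19) (14,20)]:
  edge (13,1)–(24,8): clear
  edge (24,8)–(20,16): clear
  edge (20,16)–(16,19): clear
  edge (16,19)–(14,20): clear
  edge (14,20)–(13,1): clear
  midpoint (15/2,17) outside
  → clear
Obstacle 2 [(0,16) (4,0) (11,2) (11,11) (1,20)]:
  edge (0,16)–(4,0): clear
  edge (4,0)–(11,2): clear
  edge (11,2)–(11,11): clear
  edge (11,11)–(1,20): clear
  edge (1,20)–(0,16): clear
  midpoint (15/2,17) outside
  → clear

FREE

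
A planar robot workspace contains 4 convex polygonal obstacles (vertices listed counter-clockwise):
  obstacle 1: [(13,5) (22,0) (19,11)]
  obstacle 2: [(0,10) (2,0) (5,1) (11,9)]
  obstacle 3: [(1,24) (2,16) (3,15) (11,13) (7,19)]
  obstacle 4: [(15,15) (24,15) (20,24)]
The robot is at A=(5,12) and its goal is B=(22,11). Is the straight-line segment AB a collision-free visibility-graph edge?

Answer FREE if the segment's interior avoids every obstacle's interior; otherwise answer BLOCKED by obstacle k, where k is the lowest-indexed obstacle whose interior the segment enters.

Obstacle 1 [(13,5) (22,0) (19,11)]:
  edge (13,5)–(22,0): clear
  edge (22,0)–(19,11): clear
  edge (19,11)–(13,5): clear
  midpoint (27/2,23/2) outside
  → clear
Obstacle 2 [(0,10) (2,0) (5,1) (11,9)]:
  edge (0,10)–(2,0): clear
  edge (2,0)–(5,1): clear
  edge (5,1)–(11,9): clear
  edge (11,9)–(0,10): clear
  midpoint (27/2,23/2) outside
  → clear
Obstacle 3 [(1,24) (2,16) (3,15) (11,13) (7,19)]:
  edge (1,24)–(2,16): clear
  edge (2,16)–(3,15): clear
  edge (3,15)–(11,13): clear
  edge (11,13)–(7,19): clear
  edge (7,19)–(1,24): clear
  midpoint (27/2,23/2) outside
  → clear
Obstacle 4 [(15,15) (24,15) (20,24)]:
  edge (15,15)–(24,15): clear
  edge (24,15)–(20,24): clear
  edge (20,24)–(15,15): clear
  midpoint (27/2,23/2) outside
  → clear

FREE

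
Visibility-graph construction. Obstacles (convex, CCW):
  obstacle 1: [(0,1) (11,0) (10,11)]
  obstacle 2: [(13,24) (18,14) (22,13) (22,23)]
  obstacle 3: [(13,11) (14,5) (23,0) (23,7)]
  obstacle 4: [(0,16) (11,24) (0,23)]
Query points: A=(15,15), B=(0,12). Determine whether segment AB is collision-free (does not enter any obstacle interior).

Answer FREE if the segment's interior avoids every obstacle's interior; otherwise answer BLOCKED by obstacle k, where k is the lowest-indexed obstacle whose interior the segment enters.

FREE

Obstacle 1 [(0,1) (11,0) (10,11)]:
  edge (0,1)–(11,0): clear
  edge (11,0)–(10,11): clear
  edge (10,11)–(0,1): clear
  midpoint (15/2,27/2) outside
  → clear
Obstacle 2 [(13,24) (18,14) (22,13) (22,23)]:
  edge (13,24)–(18,14): clear
  edge (18,14)–(22,13): clear
  edge (22,13)–(22,23): clear
  edge (22,23)–(13,24): clear
  midpoint (15/2,27/2) outside
  → clear
Obstacle 3 [(13,11) (14,5) (23,0) (23,7)]:
  edge (13,11)–(14,5): clear
  edge (14,5)–(23,0): clear
  edge (23,0)–(23,7): clear
  edge (23,7)–(13,11): clear
  midpoint (15/2,27/2) outside
  → clear
Obstacle 4 [(0,16) (11,24) (0,23)]:
  edge (0,16)–(11,24): clear
  edge (11,24)–(0,23): clear
  edge (0,23)–(0,16): clear
  midpoint (15/2,27/2) outside
  → clear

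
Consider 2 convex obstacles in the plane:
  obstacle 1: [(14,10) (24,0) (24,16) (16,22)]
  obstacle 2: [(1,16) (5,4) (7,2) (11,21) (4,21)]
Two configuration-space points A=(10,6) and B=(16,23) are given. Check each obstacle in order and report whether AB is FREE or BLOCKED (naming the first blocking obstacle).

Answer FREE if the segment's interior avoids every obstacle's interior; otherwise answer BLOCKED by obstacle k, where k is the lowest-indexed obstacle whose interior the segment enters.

FREE

Obstacle 1 [(14,10) (24,0) (24,16) (16,22)]:
  edge (14,10)–(24,0): clear
  edge (24,0)–(24,16): clear
  edge (24,16)–(16,22): clear
  edge (16,22)–(14,10): clear
  midpoint (13,29/2) outside
  → clear
Obstacle 2 [(1,16) (5,4) (7,2) (11,21) (4,21)]:
  edge (1,16)–(5,4): clear
  edge (5,4)–(7,2): clear
  edge (7,2)–(11,21): clear
  edge (11,21)–(4,21): clear
  edge (4,21)–(1,16): clear
  midpoint (13,29/2) outside
  → clear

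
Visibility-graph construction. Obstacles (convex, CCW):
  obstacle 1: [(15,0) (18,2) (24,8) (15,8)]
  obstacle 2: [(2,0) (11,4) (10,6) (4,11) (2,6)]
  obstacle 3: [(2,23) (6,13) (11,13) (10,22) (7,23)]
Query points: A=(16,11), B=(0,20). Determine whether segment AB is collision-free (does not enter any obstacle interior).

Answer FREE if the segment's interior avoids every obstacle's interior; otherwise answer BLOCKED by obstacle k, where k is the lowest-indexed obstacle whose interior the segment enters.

BLOCKED by obstacle 3

Obstacle 1 [(15,0) (18,2) (24,8) (15,8)]:
  edge (15,0)–(18,2): clear
  edge (18,2)–(24,8): clear
  edge (24,8)–(15,8): clear
  edge (15,8)–(15,0): clear
  midpoint (8,31/2) outside
  → clear
Obstacle 2 [(2,0) (11,4) (10,6) (4,11) (2,6)]:
  edge (2,0)–(11,4): clear
  edge (11,4)–(10,6): clear
  edge (10,6)–(4,11): clear
  edge (4,11)–(2,6): clear
  edge (2,6)–(2,0): clear
  midpoint (8,31/2) outside
  → clear
Obstacle 3 [(2,23) (6,13) (11,13) (10,22) (7,23)]:
  edge (2,23)–(6,13): crosses AB
  edge (6,13)–(11,13): clear
  edge (11,13)–(10,22): crosses AB
  edge (10,22)–(7,23): clear
  edge (7,23)–(2,23): clear
  → BLOCKED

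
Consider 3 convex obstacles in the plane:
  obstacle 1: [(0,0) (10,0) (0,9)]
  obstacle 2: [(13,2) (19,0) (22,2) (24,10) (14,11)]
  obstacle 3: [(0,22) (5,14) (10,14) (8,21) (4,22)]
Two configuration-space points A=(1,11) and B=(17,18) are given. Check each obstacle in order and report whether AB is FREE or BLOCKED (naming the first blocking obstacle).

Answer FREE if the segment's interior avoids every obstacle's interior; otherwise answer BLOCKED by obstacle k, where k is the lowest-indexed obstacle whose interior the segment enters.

BLOCKED by obstacle 3

Obstacle 1 [(0,0) (10,0) (0,9)]:
  edge (0,0)–(10,0): clear
  edge (10,0)–(0,9): clear
  edge (0,9)–(0,0): clear
  midpoint (9,29/2) outside
  → clear
Obstacle 2 [(13,2) (19,0) (22,2) (24,10) (14,11)]:
  edge (13,2)–(19,0): clear
  edge (19,0)–(22,2): clear
  edge (22,2)–(24,10): clear
  edge (24,10)–(14,11): clear
  edge (14,11)–(13,2): clear
  midpoint (9,29/2) outside
  → clear
Obstacle 3 [(0,22) (5,14) (10,14) (8,21) (4,22)]:
  edge (0,22)–(5,14): clear
  edge (5,14)–(10,14): crosses AB
  edge (10,14)–(8,21): crosses AB
  edge (8,21)–(4,22): clear
  edge (4,22)–(0,22): clear
  → BLOCKED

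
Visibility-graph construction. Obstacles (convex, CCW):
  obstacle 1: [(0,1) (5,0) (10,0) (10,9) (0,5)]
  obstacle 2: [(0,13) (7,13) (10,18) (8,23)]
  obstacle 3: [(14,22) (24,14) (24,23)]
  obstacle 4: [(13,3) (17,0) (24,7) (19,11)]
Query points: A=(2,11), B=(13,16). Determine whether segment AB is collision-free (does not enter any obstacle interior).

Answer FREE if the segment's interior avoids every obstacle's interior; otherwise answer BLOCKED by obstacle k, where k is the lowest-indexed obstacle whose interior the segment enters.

BLOCKED by obstacle 2

Obstacle 1 [(0,1) (5,0) (10,0) (10,9) (0,5)]:
  edge (0,1)–(5,0): clear
  edge (5,0)–(10,0): clear
  edge (10,0)–(10,9): clear
  edge (10,9)–(0,5): clear
  edge (0,5)–(0,1): clear
  midpoint (15/2,27/2) outside
  → clear
Obstacle 2 [(0,13) (7,13) (10,18) (8,23)]:
  edge (0,13)–(7,13): crosses AB
  edge (7,13)–(10,18): crosses AB
  edge (10,18)–(8,23): clear
  edge (8,23)–(0,13): clear
  → BLOCKED
Obstacle 3 [(14,22) (24,14) (24,23)]:
  edge (14,22)–(24,14): clear
  edge (24,14)–(24,23): clear
  edge (24,23)–(14,22): clear
  midpoint (15/2,27/2) outside
  → clear
Obstacle 4 [(13,3) (17,0) (24,7) (19,11)]:
  edge (13,3)–(17,0): clear
  edge (17,0)–(24,7): clear
  edge (24,7)–(19,11): clear
  edge (19,11)–(13,3): clear
  midpoint (15/2,27/2) outside
  → clear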